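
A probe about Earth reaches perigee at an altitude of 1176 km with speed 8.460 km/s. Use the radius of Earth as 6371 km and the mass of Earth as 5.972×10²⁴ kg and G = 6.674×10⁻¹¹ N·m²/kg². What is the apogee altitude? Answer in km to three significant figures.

apogee altitude ≈ 9490 km

μ = GM = 6.674×10⁻¹¹ × 5.972×10²⁴ = 3.986×10¹⁴ m³/s².
r_p = 6371 + 1176 = 7547.0 km = 7.547×10⁶ m.
Specific energy ε = v²/2 − μ/r = -1.703×10⁷ J/kg, so a = −μ/(2ε) = 1.170×10⁷ m.
The apsides satisfy r_p + r_a = 2a, so the apogee radius is 2a − r_p = 1.586×10⁷ m = 15862 km.
Apogee altitude = 15862 − 6371 = 9491.5 km.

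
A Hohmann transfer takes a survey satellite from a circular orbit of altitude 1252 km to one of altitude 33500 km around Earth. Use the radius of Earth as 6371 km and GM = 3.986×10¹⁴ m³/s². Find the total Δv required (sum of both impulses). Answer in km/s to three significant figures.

Δv_total ≈ 3.51 km/s

r₁ = 6371 + 1252 = 7623.0 km = 7.6230×10⁶ m.
r₂ = 6371 + 33500 = 39871 km = 3.9871×10⁷ m.
Transfer ellipse a_t = (r₁ + r₂)/2 = 2.375×10⁷ m.
At r₁: circular v_c1 = √(μ/r₁) = 7231 m/s; transfer-perigee v_p = √[μ(2/r₁ − 1/a_t)] = 9370 m/s.
Δv₁ = v_p − v_c1 = 2139 m/s.
At r₂: circular v_c2 = √(μ/r₂) = 3162 m/s; transfer-apogee v_a = √[μ(2/r₂ − 1/a_t)] = 1791 m/s.
Δv₂ = v_c2 − v_a = 1370 m/s.
Total Δv = Δv₁ + Δv₂ = 3509 m/s = 3.509 km/s.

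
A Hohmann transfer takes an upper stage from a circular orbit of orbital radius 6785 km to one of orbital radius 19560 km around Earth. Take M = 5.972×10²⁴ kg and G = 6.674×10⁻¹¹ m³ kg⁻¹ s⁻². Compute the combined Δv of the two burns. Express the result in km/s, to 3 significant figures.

Δv_total ≈ 2.95 km/s

μ = GM = 6.674×10⁻¹¹ × 5.972×10²⁴ = 3.986×10¹⁴ m³/s².
r₁ = 6785 km = 6.785×10⁶ m.
r₂ = 19560 km = 1.956×10⁷ m.
Transfer ellipse a_t = (r₁ + r₂)/2 = 1.317×10⁷ m.
At r₁: circular v_c1 = √(μ/r₁) = 7664 m/s; transfer-perigee v_p = √[μ(2/r₁ − 1/a_t)] = 9340 m/s.
Δv₁ = v_p − v_c1 = 1675 m/s.
At r₂: circular v_c2 = √(μ/r₂) = 4514 m/s; transfer-apogee v_a = √[μ(2/r₂ − 1/a_t)] = 3240 m/s.
Δv₂ = v_c2 − v_a = 1274 m/s.
Total Δv = Δv₁ + Δv₂ = 2950 m/s = 2.950 km/s.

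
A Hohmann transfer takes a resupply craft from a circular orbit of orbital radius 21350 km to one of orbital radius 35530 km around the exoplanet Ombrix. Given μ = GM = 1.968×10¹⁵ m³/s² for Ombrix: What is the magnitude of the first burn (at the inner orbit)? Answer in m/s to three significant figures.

Δv ≈ 1130 m/s

r₁ = 21350 km = 2.135×10⁷ m.
r₂ = 35530 km = 3.553×10⁷ m.
Transfer ellipse a_t = (r₁ + r₂)/2 = 2.844×10⁷ m.
At r₁: circular v_c1 = √(μ/r₁) = 9601 m/s; transfer-periapsis v_p = √[μ(2/r₁ − 1/a_t)] = 10730 m/s.
Δv₁ = v_p − v_c1 = 1130 m/s.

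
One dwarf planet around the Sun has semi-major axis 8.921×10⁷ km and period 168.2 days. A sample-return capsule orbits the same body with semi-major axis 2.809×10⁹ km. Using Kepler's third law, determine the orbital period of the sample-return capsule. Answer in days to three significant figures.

T₂ ≈ 29700 days

Kepler's third law: T² ∝ a³, so T₂ = T₁ (a₂/a₁)^(3/2).
a₂/a₁ = 31.49, (a₂/a₁)^(3/2) = 176.7.
T₂ = 168.2 × 176.7 = 29720 days.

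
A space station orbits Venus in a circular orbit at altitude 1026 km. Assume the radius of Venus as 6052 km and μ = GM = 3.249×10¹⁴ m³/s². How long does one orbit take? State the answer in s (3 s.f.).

T ≈ 6560 s

r = 6052 + 1026 = 7078.0 km = 7.0780×10⁶ m.
Kepler's third law: T = 2π√(r³/μ) = 2π√((7.078×10⁶)³ / 3.249×10¹⁴).
r³/μ = 1.091×10⁶ s², so T = 2π × 1.045×10³ = 6.564×10³ s.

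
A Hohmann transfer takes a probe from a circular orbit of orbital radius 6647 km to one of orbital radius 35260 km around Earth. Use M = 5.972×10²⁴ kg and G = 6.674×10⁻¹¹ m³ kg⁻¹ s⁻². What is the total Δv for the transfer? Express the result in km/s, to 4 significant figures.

Δv_total ≈ 3.770 km/s

μ = GM = 6.674×10⁻¹¹ × 5.972×10²⁴ = 3.986×10¹⁴ m³/s².
r₁ = 6647 km = 6.647×10⁶ m.
r₂ = 35260 km = 3.526×10⁷ m.
Transfer ellipse a_t = (r₁ + r₂)/2 = 2.095×10⁷ m.
At r₁: circular v_c1 = √(μ/r₁) = 7744 m/s; transfer-perigee v_p = √[μ(2/r₁ − 1/a_t)] = 10050 m/s.
Δv₁ = v_p − v_c1 = 2302 m/s.
At r₂: circular v_c2 = √(μ/r₂) = 3362 m/s; transfer-apogee v_a = √[μ(2/r₂ − 1/a_t)] = 1894 m/s.
Δv₂ = v_c2 − v_a = 1468 m/s.
Total Δv = Δv₁ + Δv₂ = 3770 m/s = 3.770 km/s.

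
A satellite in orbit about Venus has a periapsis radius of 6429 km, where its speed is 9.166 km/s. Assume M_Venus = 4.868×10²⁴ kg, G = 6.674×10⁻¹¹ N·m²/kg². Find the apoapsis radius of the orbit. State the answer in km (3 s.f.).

μ = GM = 6.674×10⁻¹¹ × 4.868×10²⁴ = 3.249×10¹⁴ m³/s².
r_p = 6.429×10⁶ m.
Specific energy ε = v²/2 − μ/r = -8.527×10⁶ J/kg, so a = −μ/(2ε) = 1.905×10⁷ m.
The apsides satisfy r_p + r_a = 2a, so the apoapsis radius is 2a − r_p = 3.167×10⁷ m = 31671 km.

apoapsis radius ≈ 31700 km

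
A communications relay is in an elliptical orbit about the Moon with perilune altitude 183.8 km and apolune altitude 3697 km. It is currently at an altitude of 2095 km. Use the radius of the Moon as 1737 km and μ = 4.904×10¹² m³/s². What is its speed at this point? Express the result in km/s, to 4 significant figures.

r_p = 1737 + 183.8 = 1920.8 km = 1.9208×10⁶ m.
r_a = 1737 + 3697 = 5434.0 km = 5.4340×10⁶ m.
r = 1737 + 2095 = 3832.0 km = 3.832×10⁶ m.
Semi-major axis a = (r_p + r_a)/2 = 3677.4 km = 3.677×10⁶ m.
Vis-viva: v² = μ(2/r − 1/a) = 4.904×10¹² × (5.219×10⁻⁷ − 2.719×10⁻⁷) = 1.226×10⁶ m²/s².
v = 1107 m/s = 1.107 km/s.

v ≈ 1.107 km/s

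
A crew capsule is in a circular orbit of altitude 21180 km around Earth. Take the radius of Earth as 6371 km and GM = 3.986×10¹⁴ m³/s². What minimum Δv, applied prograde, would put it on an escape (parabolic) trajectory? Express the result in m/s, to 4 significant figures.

Δv ≈ 1576 m/s

r = 6371 + 21180 = 27551 km = 2.7551×10⁷ m.
Circular speed v_c = √(μ/r) = 3804 m/s.
Escape speed v_esc = √(2μ/r) = √2 × v_c = 5379 m/s.
Δv = v_esc − v_c = 1576 m/s.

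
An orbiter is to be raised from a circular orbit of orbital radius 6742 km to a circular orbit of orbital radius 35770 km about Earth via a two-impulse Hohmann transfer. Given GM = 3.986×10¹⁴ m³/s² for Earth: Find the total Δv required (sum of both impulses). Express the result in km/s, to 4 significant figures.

Δv_total ≈ 3.744 km/s

r₁ = 6742 km = 6.742×10⁶ m.
r₂ = 35770 km = 3.577×10⁷ m.
Transfer ellipse a_t = (r₁ + r₂)/2 = 2.126×10⁷ m.
At r₁: circular v_c1 = √(μ/r₁) = 7689 m/s; transfer-perigee v_p = √[μ(2/r₁ − 1/a_t)] = 9975 m/s.
Δv₁ = v_p − v_c1 = 2285 m/s.
At r₂: circular v_c2 = √(μ/r₂) = 3338 m/s; transfer-apogee v_a = √[μ(2/r₂ − 1/a_t)] = 1880 m/s.
Δv₂ = v_c2 − v_a = 1458 m/s.
Total Δv = Δv₁ + Δv₂ = 3744 m/s = 3.744 km/s.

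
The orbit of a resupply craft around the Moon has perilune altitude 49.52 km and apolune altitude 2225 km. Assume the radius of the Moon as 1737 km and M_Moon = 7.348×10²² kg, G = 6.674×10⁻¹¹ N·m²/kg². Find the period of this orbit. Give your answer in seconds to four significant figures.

μ = GM = 6.674×10⁻¹¹ × 7.348×10²² = 4.904×10¹² m³/s².
r_p = 1737 + 49.52 = 1786.5 km = 1.7865×10⁶ m.
r_a = 1737 + 2225 = 3962.0 km = 3.9620×10⁶ m.
Semi-major axis a = (r_p + r_a)/2 = (1786.5 + 3962.0)/2 = 2874.3 km = 2.874×10⁶ m.
By Kepler's third law T = 2π√(a³/μ) = 2π × 2.200×10³ = 1.383×10⁴ s.

T ≈ 13830 seconds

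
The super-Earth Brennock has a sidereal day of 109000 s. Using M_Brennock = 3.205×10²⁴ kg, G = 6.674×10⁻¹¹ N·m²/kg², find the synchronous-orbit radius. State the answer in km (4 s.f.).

μ = GM = 6.674×10⁻¹¹ × 3.205×10²⁴ = 2.139×10¹⁴ m³/s².
A synchronous orbit has period T, so by Kepler's third law a = (μT²/4π²)^(1/3).
μT²/4π² = 2.139×10¹⁴ × (1.090×10⁵)² / 39.48 = 6.437×10²² m³.
a = 4.008×10⁷ m = 40078 km.

r_sync ≈ 40080 km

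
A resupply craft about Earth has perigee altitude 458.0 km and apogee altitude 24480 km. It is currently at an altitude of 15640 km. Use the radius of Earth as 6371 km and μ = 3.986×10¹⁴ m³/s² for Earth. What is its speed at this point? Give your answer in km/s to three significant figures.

v ≈ 3.88 km/s

r_p = 6371 + 458.0 = 6829.0 km = 6.8290×10⁶ m.
r_a = 6371 + 24480 = 30851 km = 3.0851×10⁷ m.
r = 6371 + 15640 = 22011 km = 2.201×10⁷ m.
Semi-major axis a = (r_p + r_a)/2 = 18840 km = 1.884×10⁷ m.
Vis-viva: v² = μ(2/r − 1/a) = 3.986×10¹⁴ × (9.086×10⁻⁸ − 5.308×10⁻⁸) = 1.506×10⁷ m²/s².
v = 3881 m/s = 3.881 km/s.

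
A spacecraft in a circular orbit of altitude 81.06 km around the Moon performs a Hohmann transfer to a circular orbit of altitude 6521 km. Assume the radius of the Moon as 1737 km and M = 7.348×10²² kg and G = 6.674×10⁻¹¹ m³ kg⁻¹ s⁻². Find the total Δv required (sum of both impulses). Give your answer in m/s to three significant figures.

μ = GM = 6.674×10⁻¹¹ × 7.348×10²² = 4.904×10¹² m³/s².
r₁ = 1737 + 81.06 = 1818.1 km = 1.8181×10⁶ m.
r₂ = 1737 + 6521 = 8258.0 km = 8.2580×10⁶ m.
Transfer ellipse a_t = (r₁ + r₂)/2 = 5.038×10⁶ m.
At r₁: circular v_c1 = √(μ/r₁) = 1642 m/s; transfer-perilune v_p = √[μ(2/r₁ − 1/a_t)] = 2103 m/s.
Δv₁ = v_p − v_c1 = 460.3 m/s.
At r₂: circular v_c2 = √(μ/r₂) = 770.6 m/s; transfer-apolune v_a = √[μ(2/r₂ − 1/a_t)] = 462.9 m/s.
Δv₂ = v_c2 − v_a = 307.7 m/s.
Total Δv = Δv₁ + Δv₂ = 768.0 m/s.

Δv_total ≈ 768 m/s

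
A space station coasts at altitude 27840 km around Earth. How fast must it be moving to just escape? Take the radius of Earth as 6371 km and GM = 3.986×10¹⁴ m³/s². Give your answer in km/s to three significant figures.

r = 6371 + 27840 = 34211 km = 3.4211×10⁷ m.
Escape speed v_esc = √(2μ/r) = √(2 × 3.986×10¹⁴ / 3.421×10⁷) = √(2.330×10⁷) = 4827 m/s.
= 4.827 km/s.

v_esc ≈ 4.83 km/s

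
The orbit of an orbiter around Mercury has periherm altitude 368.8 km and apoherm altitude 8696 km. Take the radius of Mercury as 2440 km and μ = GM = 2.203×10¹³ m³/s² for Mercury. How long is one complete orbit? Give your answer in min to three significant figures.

r_p = 2440 + 368.8 = 2808.8 km = 2.8088×10⁶ m.
r_a = 2440 + 8696 = 11136 km = 1.1136×10⁷ m.
Semi-major axis a = (r_p + r_a)/2 = (2808.8 + 11136)/2 = 6972.4 km = 6.972×10⁶ m.
By Kepler's third law T = 2π√(a³/μ) = 2π × 3.923×10³ = 2.465×10⁴ s.
= 410.8 min.

T ≈ 411 min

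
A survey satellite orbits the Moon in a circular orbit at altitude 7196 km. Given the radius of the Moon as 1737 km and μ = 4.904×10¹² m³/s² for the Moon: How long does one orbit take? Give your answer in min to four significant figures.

r = 1737 + 7196 = 8933.0 km = 8.9330×10⁶ m.
Kepler's third law: T = 2π√(r³/μ) = 2π√((8.933×10⁶)³ / 4.904×10¹²).
r³/μ = 1.454×10⁸ s², so T = 2π × 1.206×10⁴ = 7.575×10⁴ s.
Converting: 7.575×10⁴ s ÷ 60.00 = 1263 min.

T ≈ 1263 min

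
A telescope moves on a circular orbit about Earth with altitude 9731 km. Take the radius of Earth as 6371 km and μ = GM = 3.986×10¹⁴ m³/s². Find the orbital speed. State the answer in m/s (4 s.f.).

r = 6371 + 9731 = 16102 km = 1.6102×10⁷ m.
For a circular orbit v = √(μ/r) = √(3.986×10¹⁴ / 1.610×10⁷) = √(2.475×10⁷) = 4975 m/s.

v ≈ 4975 m/s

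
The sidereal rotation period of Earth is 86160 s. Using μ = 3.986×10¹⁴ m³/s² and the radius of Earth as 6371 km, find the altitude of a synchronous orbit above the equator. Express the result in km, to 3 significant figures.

A synchronous orbit has period T, so by Kepler's third law a = (μT²/4π²)^(1/3).
μT²/4π² = 3.986×10¹⁴ × (8.616×10⁴)² / 39.48 = 7.495×10²² m³.
a = 4.216×10⁷ m = 42163 km.
Altitude h = a − R = 42163 − 6371 = 35792 km.

h_sync ≈ 35800 km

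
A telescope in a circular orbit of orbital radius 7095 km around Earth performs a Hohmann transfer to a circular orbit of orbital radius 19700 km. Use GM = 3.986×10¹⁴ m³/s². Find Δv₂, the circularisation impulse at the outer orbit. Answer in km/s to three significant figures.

r₁ = 7095 km = 7.095×10⁶ m.
r₂ = 19700 km = 1.970×10⁷ m.
Transfer ellipse a_t = (r₁ + r₂)/2 = 1.340×10⁷ m.
At r₁: circular v_c1 = √(μ/r₁) = 7495 m/s; transfer-perigee v_p = √[μ(2/r₁ − 1/a_t)] = 9089 m/s.
At r₂: circular v_c2 = √(μ/r₂) = 4498 m/s; transfer-apogee v_a = √[μ(2/r₂ − 1/a_t)] = 3273 m/s.
Δv₂ = v_c2 − v_a = 1225 m/s.
= 1.225 km/s.

Δv ≈ 1.22 km/s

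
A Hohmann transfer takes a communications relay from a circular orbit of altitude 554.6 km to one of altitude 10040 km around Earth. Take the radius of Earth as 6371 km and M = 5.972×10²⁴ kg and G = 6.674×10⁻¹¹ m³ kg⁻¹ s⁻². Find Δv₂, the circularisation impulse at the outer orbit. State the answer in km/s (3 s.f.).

μ = GM = 6.674×10⁻¹¹ × 5.972×10²⁴ = 3.986×10¹⁴ m³/s².
r₁ = 6371 + 554.6 = 6925.6 km = 6.9256×10⁶ m.
r₂ = 6371 + 10040 = 16411 km = 1.6411×10⁷ m.
Transfer ellipse a_t = (r₁ + r₂)/2 = 1.167×10⁷ m.
At r₁: circular v_c1 = √(μ/r₁) = 7586 m/s; transfer-perigee v_p = √[μ(2/r₁ − 1/a_t)] = 8997 m/s.
At r₂: circular v_c2 = √(μ/r₂) = 4928 m/s; transfer-apogee v_a = √[μ(2/r₂ − 1/a_t)] = 3797 m/s.
Δv₂ = v_c2 − v_a = 1131 m/s.
= 1.131 km/s.

Δv ≈ 1.13 km/s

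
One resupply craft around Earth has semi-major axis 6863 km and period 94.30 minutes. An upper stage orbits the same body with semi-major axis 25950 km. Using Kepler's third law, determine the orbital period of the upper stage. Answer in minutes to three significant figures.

Kepler's third law: T² ∝ a³, so T₂ = T₁ (a₂/a₁)^(3/2).
a₂/a₁ = 3.781, (a₂/a₁)^(3/2) = 7.353.
T₂ = 94.30 × 7.353 = 693.3 minutes.

T₂ ≈ 693 minutes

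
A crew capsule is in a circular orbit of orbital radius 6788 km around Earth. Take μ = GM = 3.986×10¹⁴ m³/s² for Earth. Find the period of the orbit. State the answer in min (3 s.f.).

T ≈ 92.8 min

r = 6788 km = 6.788×10⁶ m.
Kepler's third law: T = 2π√(r³/μ) = 2π√((6.788×10⁶)³ / 3.986×10¹⁴).
r³/μ = 7.847×10⁵ s², so T = 2π × 8.858×10² = 5.566×10³ s.
Converting: 5.566×10³ s ÷ 60.00 = 92.76 min.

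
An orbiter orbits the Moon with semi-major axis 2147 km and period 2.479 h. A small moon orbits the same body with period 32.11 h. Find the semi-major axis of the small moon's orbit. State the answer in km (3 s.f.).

a₂ ≈ 11800 km

Kepler's third law: a³ ∝ T², so a₂ = a₁ (T₂/T₁)^(2/3).
T₂/T₁ = 12.95, (T₂/T₁)^(2/3) = 5.515.
a₂ = 2147 × 5.515 = 11840 km.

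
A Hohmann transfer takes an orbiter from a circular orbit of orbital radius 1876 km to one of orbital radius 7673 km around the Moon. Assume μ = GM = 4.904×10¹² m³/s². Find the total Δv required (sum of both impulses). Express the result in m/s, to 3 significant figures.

r₁ = 1876 km = 1.876×10⁶ m.
r₂ = 7673 km = 7.673×10⁶ m.
Transfer ellipse a_t = (r₁ + r₂)/2 = 4.774×10⁶ m.
At r₁: circular v_c1 = √(μ/r₁) = 1617 m/s; transfer-perilune v_p = √[μ(2/r₁ − 1/a_t)] = 2050 m/s.
Δv₁ = v_p − v_c1 = 432.8 m/s.
At r₂: circular v_c2 = √(μ/r₂) = 799.5 m/s; transfer-apolune v_a = √[μ(2/r₂ − 1/a_t)] = 501.1 m/s.
Δv₂ = v_c2 − v_a = 298.3 m/s.
Total Δv = Δv₁ + Δv₂ = 731.2 m/s.

Δv_total ≈ 731 m/s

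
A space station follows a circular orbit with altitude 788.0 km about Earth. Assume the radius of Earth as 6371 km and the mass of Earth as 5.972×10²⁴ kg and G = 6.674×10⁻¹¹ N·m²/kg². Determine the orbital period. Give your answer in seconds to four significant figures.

μ = GM = 6.674×10⁻¹¹ × 5.972×10²⁴ = 3.986×10¹⁴ m³/s².
r = 6371 + 788.0 = 7159.0 km = 7.1590×10⁶ m.
Kepler's third law: T = 2π√(r³/μ) = 2π√((7.159×10⁶)³ / 3.986×10¹⁴).
r³/μ = 9.206×10⁵ s², so T = 2π × 9.595×10² = 6.028×10³ s.

T ≈ 6028 seconds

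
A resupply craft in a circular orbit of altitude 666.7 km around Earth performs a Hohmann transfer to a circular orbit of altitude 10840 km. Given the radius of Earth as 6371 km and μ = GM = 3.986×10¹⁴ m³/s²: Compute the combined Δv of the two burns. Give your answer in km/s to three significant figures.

Δv_total ≈ 2.59 km/s

r₁ = 6371 + 666.7 = 7037.7 km = 7.0377×10⁶ m.
r₂ = 6371 + 10840 = 17211 km = 1.7211×10⁷ m.
Transfer ellipse a_t = (r₁ + r₂)/2 = 1.212×10⁷ m.
At r₁: circular v_c1 = √(μ/r₁) = 7526 m/s; transfer-perigee v_p = √[μ(2/r₁ − 1/a_t)] = 8967 m/s.
Δv₁ = v_p − v_c1 = 1441 m/s.
At r₂: circular v_c2 = √(μ/r₂) = 4812 m/s; transfer-apogee v_a = √[μ(2/r₂ − 1/a_t)] = 3667 m/s.
Δv₂ = v_c2 − v_a = 1146 m/s.
Total Δv = Δv₁ + Δv₂ = 2587 m/s = 2.587 km/s.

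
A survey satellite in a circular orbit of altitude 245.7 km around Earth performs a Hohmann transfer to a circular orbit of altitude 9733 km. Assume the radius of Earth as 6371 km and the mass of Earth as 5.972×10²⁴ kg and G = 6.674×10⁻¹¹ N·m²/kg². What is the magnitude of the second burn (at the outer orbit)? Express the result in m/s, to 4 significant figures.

μ = GM = 6.674×10⁻¹¹ × 5.972×10²⁴ = 3.986×10¹⁴ m³/s².
r₁ = 6371 + 245.7 = 6616.7 km = 6.6167×10⁶ m.
r₂ = 6371 + 9733 = 16104 km = 1.6104×10⁷ m.
Transfer ellipse a_t = (r₁ + r₂)/2 = 1.136×10⁷ m.
At r₁: circular v_c1 = √(μ/r₁) = 7761 m/s; transfer-perigee v_p = √[μ(2/r₁ − 1/a_t)] = 9241 m/s.
At r₂: circular v_c2 = √(μ/r₂) = 4975 m/s; transfer-apogee v_a = √[μ(2/r₂ − 1/a_t)] = 3797 m/s.
Δv₂ = v_c2 − v_a = 1178 m/s.

Δv ≈ 1178 m/s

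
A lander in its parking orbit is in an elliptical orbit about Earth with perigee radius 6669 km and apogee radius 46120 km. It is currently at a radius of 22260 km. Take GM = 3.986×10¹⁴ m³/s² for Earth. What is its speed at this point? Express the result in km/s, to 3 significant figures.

Semi-major axis a = (r_p + r_a)/2 = 26394 km = 2.639×10⁷ m.
Vis-viva: v² = μ(2/r − 1/a) = 3.986×10¹⁴ × (8.985×10⁻⁸ − 3.789×10⁻⁸) = 2.071×10⁷ m²/s².
v = 4551 m/s = 4.551 km/s.

v ≈ 4.55 km/s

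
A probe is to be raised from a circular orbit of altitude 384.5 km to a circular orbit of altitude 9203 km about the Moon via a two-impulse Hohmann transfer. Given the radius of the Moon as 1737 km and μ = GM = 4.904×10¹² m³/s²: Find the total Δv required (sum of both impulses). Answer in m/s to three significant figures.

r₁ = 1737 + 384.5 = 2121.5 km = 2.1215×10⁶ m.
r₂ = 1737 + 9203 = 10940 km = 1.0940×10⁷ m.
Transfer ellipse a_t = (r₁ + r₂)/2 = 6.531×10⁶ m.
At r₁: circular v_c1 = √(μ/r₁) = 1520 m/s; transfer-perilune v_p = √[μ(2/r₁ − 1/a_t)] = 1968 m/s.
Δv₁ = v_p − v_c1 = 447.4 m/s.
At r₂: circular v_c2 = √(μ/r₂) = 669.5 m/s; transfer-apolune v_a = √[μ(2/r₂ − 1/a_t)] = 381.6 m/s.
Δv₂ = v_c2 − v_a = 287.9 m/s.
Total Δv = Δv₁ + Δv₂ = 735.3 m/s.

Δv_total ≈ 735 m/s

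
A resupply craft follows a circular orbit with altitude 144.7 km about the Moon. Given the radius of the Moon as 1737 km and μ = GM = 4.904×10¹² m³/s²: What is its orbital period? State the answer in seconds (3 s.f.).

r = 1737 + 144.7 = 1881.7 km = 1.8817×10⁶ m.
Kepler's third law: T = 2π√(r³/μ) = 2π√((1.882×10⁶)³ / 4.904×10¹²).
r³/μ = 1.359×10⁶ s², so T = 2π × 1.166×10³ = 7.324×10³ s.

T ≈ 7320 seconds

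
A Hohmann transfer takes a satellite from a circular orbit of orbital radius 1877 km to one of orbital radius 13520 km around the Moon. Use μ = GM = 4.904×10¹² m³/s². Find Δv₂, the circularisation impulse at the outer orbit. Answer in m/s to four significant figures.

Δv ≈ 304.9 m/s

r₁ = 1877 km = 1.877×10⁶ m.
r₂ = 13520 km = 1.352×10⁷ m.
Transfer ellipse a_t = (r₁ + r₂)/2 = 7.698×10⁶ m.
At r₁: circular v_c1 = √(μ/r₁) = 1616 m/s; transfer-perilune v_p = √[μ(2/r₁ − 1/a_t)] = 2142 m/s.
At r₂: circular v_c2 = √(μ/r₂) = 602.3 m/s; transfer-apolune v_a = √[μ(2/r₂ − 1/a_t)] = 297.4 m/s.
Δv₂ = v_c2 − v_a = 304.9 m/s.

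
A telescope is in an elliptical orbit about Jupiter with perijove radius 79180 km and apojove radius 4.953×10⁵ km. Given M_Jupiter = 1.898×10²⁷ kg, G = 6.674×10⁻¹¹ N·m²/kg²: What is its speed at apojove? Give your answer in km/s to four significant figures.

v ≈ 8.396 km/s

μ = GM = 6.674×10⁻¹¹ × 1.898×10²⁷ = 1.267×10¹⁷ m³/s².
Semi-major axis a = (r_p + r_a)/2 = 2.8724×10⁵ km = 2.872×10⁸ m.
Vis-viva: v² = μ(2/r − 1/a) = 1.267×10¹⁷ × (4.038×10⁻⁹ − 3.481×10⁻⁹) = 7.050×10⁷ m²/s².
v = 8396 m/s = 8.396 km/s.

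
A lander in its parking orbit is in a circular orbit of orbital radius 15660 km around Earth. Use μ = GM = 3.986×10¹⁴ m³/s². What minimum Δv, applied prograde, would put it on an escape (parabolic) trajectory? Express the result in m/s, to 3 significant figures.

r = 15660 km = 1.566×10⁷ m.
Circular speed v_c = √(μ/r) = 5045 m/s.
Escape speed v_esc = √(2μ/r) = √2 × v_c = 7135 m/s.
Δv = v_esc − v_c = 2090 m/s.

Δv ≈ 2090 m/s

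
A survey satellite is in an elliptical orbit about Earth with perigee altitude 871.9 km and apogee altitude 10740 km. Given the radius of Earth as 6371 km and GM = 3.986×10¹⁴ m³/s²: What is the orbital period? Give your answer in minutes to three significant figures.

r_p = 6371 + 871.9 = 7242.9 km = 7.2429×10⁶ m.
r_a = 6371 + 10740 = 17111 km = 1.7111×10⁷ m.
Semi-major axis a = (r_p + r_a)/2 = (7242.9 + 17111)/2 = 12177 km = 1.218×10⁷ m.
By Kepler's third law T = 2π√(a³/μ) = 2π × 2.128×10³ = 1.337×10⁴ s.
= 222.9 minutes.

T ≈ 223 minutes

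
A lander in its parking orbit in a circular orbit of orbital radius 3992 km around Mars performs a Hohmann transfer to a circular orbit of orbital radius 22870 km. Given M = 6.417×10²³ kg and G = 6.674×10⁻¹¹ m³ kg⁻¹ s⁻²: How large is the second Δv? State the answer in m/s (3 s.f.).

Δv ≈ 622 m/s

μ = GM = 6.674×10⁻¹¹ × 6.417×10²³ = 4.283×10¹³ m³/s².
r₁ = 3992 km = 3.992×10⁶ m.
r₂ = 22870 km = 2.287×10⁷ m.
Transfer ellipse a_t = (r₁ + r₂)/2 = 1.343×10⁷ m.
At r₁: circular v_c1 = √(μ/r₁) = 3275 m/s; transfer-periapsis v_p = √[μ(2/r₁ − 1/a_t)] = 4274 m/s.
At r₂: circular v_c2 = √(μ/r₂) = 1368 m/s; transfer-apoapsis v_a = √[μ(2/r₂ − 1/a_t)] = 746.0 m/s.
Δv₂ = v_c2 − v_a = 622.4 m/s.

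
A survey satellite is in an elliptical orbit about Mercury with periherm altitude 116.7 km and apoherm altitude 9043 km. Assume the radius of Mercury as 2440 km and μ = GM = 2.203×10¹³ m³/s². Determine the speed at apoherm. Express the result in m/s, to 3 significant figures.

v ≈ 836 m/s

r_p = 2440 + 116.7 = 2556.7 km = 2.5567×10⁶ m.
r_a = 2440 + 9043 = 11483 km = 1.1483×10⁷ m.
Semi-major axis a = (r_p + r_a)/2 = 7019.9 km = 7.020×10⁶ m.
Vis-viva: v² = μ(2/r − 1/a) = 2.203×10¹³ × (1.742×10⁻⁷ − 1.425×10⁻⁷) = 6.987×10⁵ m²/s².
v = 835.9 m/s.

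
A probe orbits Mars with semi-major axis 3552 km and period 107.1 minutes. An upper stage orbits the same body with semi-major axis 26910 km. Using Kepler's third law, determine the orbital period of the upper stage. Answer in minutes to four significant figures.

Kepler's third law: T² ∝ a³, so T₂ = T₁ (a₂/a₁)^(3/2).
a₂/a₁ = 7.576, (a₂/a₁)^(3/2) = 20.85.
T₂ = 107.1 × 20.85 = 2233 minutes.

T₂ ≈ 2233 minutes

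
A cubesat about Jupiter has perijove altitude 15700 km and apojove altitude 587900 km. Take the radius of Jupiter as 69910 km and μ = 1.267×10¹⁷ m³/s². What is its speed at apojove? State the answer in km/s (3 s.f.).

r_p = 69910 + 15700 = 85610 km = 8.5610×10⁷ m.
r_a = 69910 + 587900 = 657810 km = 6.5781×10⁸ m.
Semi-major axis a = (r_p + r_a)/2 = 3.7171×10⁵ km = 3.717×10⁸ m.
Vis-viva: v² = μ(2/r − 1/a) = 1.267×10¹⁷ × (3.040×10⁻⁹ − 2.690×10⁻⁹) = 4.436×10⁷ m²/s².
v = 6660 m/s = 6.660 km/s.

v ≈ 6.66 km/s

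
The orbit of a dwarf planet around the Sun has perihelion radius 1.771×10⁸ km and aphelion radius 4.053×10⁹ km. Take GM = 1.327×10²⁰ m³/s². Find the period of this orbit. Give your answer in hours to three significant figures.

Semi-major axis a = (r_p + r_a)/2 = (1.7710×10⁸ + 4.0530×10⁹)/2 = 2.1150×10⁹ km = 2.115×10¹² m.
By Kepler's third law T = 2π√(a³/μ) = 2π × 2.670×10⁸ = 1.678×10⁹ s.
= 4.660×10⁵ hours.

T ≈ 466000 hours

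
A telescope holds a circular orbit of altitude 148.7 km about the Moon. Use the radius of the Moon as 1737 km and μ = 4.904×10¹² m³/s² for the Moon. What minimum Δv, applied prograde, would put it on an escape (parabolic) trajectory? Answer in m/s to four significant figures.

Δv ≈ 668.0 m/s

r = 1737 + 148.7 = 1885.7 km = 1.8857×10⁶ m.
Circular speed v_c = √(μ/r) = 1613 m/s.
Escape speed v_esc = √(2μ/r) = √2 × v_c = 2281 m/s.
Δv = v_esc − v_c = 668.0 m/s.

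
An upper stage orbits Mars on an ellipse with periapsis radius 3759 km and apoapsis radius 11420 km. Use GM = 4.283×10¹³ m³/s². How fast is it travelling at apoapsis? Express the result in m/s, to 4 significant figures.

v ≈ 1363 m/s

Semi-major axis a = (r_p + r_a)/2 = 7589.5 km = 7.590×10⁶ m.
Vis-viva: v² = μ(2/r − 1/a) = 4.283×10¹³ × (1.751×10⁻⁷ − 1.318×10⁻⁷) = 1.858×10⁶ m²/s².
v = 1363 m/s.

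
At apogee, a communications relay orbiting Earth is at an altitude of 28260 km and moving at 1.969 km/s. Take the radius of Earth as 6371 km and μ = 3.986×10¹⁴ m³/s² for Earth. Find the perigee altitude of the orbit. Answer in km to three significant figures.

perigee altitude ≈ 643 km

r_a = 6371 + 28260 = 34631 km = 3.463×10⁷ m.
Specific energy ε = v²/2 − μ/r = -9.571×10⁶ J/kg, so a = −μ/(2ε) = 2.082×10⁷ m.
The apsides satisfy r_p + r_a = 2a, so the perigee radius is 2a − r_a = 7.014×10⁶ m = 7013.7 km.
Perigee altitude = 7013.7 − 6371 = 642.73 km.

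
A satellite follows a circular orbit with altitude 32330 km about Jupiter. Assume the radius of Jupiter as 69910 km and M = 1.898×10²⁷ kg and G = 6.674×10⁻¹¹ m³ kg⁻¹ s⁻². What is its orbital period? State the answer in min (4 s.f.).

T ≈ 304.2 min

μ = GM = 6.674×10⁻¹¹ × 1.898×10²⁷ = 1.267×10¹⁷ m³/s².
r = 69910 + 32330 = 102240 km = 1.0224×10⁸ m.
Kepler's third law: T = 2π√(r³/μ) = 2π√((1.022×10⁸)³ / 1.267×10¹⁷).
r³/μ = 8.437×10⁶ s², so T = 2π × 2.905×10³ = 1.825×10⁴ s.
Converting: 1.825×10⁴ s ÷ 60.00 = 304.2 min.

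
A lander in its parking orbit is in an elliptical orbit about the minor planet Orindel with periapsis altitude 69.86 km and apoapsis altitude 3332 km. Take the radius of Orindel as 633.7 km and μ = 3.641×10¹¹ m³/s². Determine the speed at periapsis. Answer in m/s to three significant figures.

r_p = 633.7 + 69.86 = 703.56 km = 7.0356×10⁵ m.
r_a = 633.7 + 3332 = 3965.7 km = 3.9657×10⁶ m.
Semi-major axis a = (r_p + r_a)/2 = 2334.6 km = 2.335×10⁶ m.
Vis-viva: v² = μ(2/r − 1/a) = 3.641×10¹¹ × (2.843×10⁻⁶ − 4.283×10⁻⁷) = 8.791×10⁵ m²/s².
v = 937.6 m/s.

v ≈ 938 m/s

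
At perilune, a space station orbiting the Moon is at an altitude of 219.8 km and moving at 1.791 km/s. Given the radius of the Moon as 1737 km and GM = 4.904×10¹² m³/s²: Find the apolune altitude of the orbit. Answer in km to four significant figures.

r_p = 1737 + 219.8 = 1956.8 km = 1.957×10⁶ m.
Specific energy ε = v²/2 − μ/r = -9.023×10⁵ J/kg, so a = −μ/(2ε) = 2.718×10⁶ m.
The apsides satisfy r_p + r_a = 2a, so the apolune radius is 2a − r_p = 3.478×10⁶ m = 3478.2 km.
Apolune altitude = 3478.2 − 1737 = 1741.2 km.

apolune altitude ≈ 1741 km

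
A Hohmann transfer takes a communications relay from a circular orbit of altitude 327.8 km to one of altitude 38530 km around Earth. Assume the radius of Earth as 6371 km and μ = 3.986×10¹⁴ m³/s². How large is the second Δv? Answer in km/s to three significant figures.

Δv ≈ 1.46 km/s

r₁ = 6371 + 327.8 = 6698.8 km = 6.6988×10⁶ m.
r₂ = 6371 + 38530 = 44901 km = 4.4901×10⁷ m.
Transfer ellipse a_t = (r₁ + r₂)/2 = 2.580×10⁷ m.
At r₁: circular v_c1 = √(μ/r₁) = 7714 m/s; transfer-perigee v_p = √[μ(2/r₁ − 1/a_t)] = 10180 m/s.
At r₂: circular v_c2 = √(μ/r₂) = 2979 m/s; transfer-apogee v_a = √[μ(2/r₂ − 1/a_t)] = 1518 m/s.
Δv₂ = v_c2 − v_a = 1461 m/s.
= 1.461 km/s.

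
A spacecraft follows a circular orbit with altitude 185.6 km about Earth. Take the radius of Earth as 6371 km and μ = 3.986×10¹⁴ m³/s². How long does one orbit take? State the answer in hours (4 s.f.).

r = 6371 + 185.6 = 6556.6 km = 6.5566×10⁶ m.
Kepler's third law: T = 2π√(r³/μ) = 2π√((6.557×10⁶)³ / 3.986×10¹⁴).
r³/μ = 7.071×10⁵ s², so T = 2π × 8.409×10² = 5.284×10³ s.
Converting: 5.284×10³ s ÷ 3600 = 1.468 hours.

T ≈ 1.468 hours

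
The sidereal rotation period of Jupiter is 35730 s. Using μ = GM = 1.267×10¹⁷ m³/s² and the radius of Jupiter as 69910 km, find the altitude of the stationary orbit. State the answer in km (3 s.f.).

A synchronous orbit has period T, so by Kepler's third law a = (μT²/4π²)^(1/3).
μT²/4π² = 1.267×10¹⁷ × (3.573×10⁴)² / 39.48 = 4.097×10²⁴ m³.
a = 1.600×10⁸ m = 1.6002×10⁵ km.
Altitude h = a − R = 1.6002×10⁵ − 69910 = 90105 km.

h_sync ≈ 90100 km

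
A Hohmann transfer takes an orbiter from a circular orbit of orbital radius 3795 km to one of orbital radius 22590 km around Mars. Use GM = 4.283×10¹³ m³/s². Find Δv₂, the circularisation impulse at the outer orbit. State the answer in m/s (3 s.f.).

Δv ≈ 638 m/s

r₁ = 3795 km = 3.795×10⁶ m.
r₂ = 22590 km = 2.259×10⁷ m.
Transfer ellipse a_t = (r₁ + r₂)/2 = 1.319×10⁷ m.
At r₁: circular v_c1 = √(μ/r₁) = 3359 m/s; transfer-periapsis v_p = √[μ(2/r₁ − 1/a_t)] = 4396 m/s.
At r₂: circular v_c2 = √(μ/r₂) = 1377 m/s; transfer-apoapsis v_a = √[μ(2/r₂ − 1/a_t)] = 738.5 m/s.
Δv₂ = v_c2 − v_a = 638.4 m/s.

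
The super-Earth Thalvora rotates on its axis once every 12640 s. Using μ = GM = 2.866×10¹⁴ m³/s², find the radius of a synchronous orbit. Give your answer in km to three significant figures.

A synchronous orbit has period T, so by Kepler's third law a = (μT²/4π²)^(1/3).
μT²/4π² = 2.866×10¹⁴ × (1.264×10⁴)² / 39.48 = 1.160×10²¹ m³.
a = 1.051×10⁷ m = 10507 km.

r_sync ≈ 10500 km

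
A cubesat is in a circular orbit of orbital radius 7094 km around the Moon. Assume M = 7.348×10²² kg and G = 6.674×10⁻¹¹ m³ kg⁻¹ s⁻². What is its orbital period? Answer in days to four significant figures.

T ≈ 0.6205 days

μ = GM = 6.674×10⁻¹¹ × 7.348×10²² = 4.904×10¹² m³/s².
r = 7094 km = 7.094×10⁶ m.
Kepler's third law: T = 2π√(r³/μ) = 2π√((7.094×10⁶)³ / 4.904×10¹²).
r³/μ = 7.280×10⁷ s², so T = 2π × 8.532×10³ = 5.361×10⁴ s.
Converting: 5.361×10⁴ s ÷ 86400 = 0.6205 days.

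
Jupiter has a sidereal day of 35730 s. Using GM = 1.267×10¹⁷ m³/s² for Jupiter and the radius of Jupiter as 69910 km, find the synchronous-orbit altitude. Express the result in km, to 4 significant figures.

A synchronous orbit has period T, so by Kepler's third law a = (μT²/4π²)^(1/3).
μT²/4π² = 1.267×10¹⁷ × (3.573×10⁴)² / 39.48 = 4.097×10²⁴ m³.
a = 1.600×10⁸ m = 1.6002×10⁵ km.
Altitude h = a − R = 1.6002×10⁵ − 69910 = 90105 km.

h_sync ≈ 90110 km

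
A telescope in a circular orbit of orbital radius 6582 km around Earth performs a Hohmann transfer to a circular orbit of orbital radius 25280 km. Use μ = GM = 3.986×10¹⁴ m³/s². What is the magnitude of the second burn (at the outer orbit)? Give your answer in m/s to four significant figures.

Δv ≈ 1418 m/s

r₁ = 6582 km = 6.582×10⁶ m.
r₂ = 25280 km = 2.528×10⁷ m.
Transfer ellipse a_t = (r₁ + r₂)/2 = 1.593×10⁷ m.
At r₁: circular v_c1 = √(μ/r₁) = 7782 m/s; transfer-perigee v_p = √[μ(2/r₁ − 1/a_t)] = 9803 m/s.
At r₂: circular v_c2 = √(μ/r₂) = 3971 m/s; transfer-apogee v_a = √[μ(2/r₂ − 1/a_t)] = 2552 m/s.
Δv₂ = v_c2 − v_a = 1418 m/s.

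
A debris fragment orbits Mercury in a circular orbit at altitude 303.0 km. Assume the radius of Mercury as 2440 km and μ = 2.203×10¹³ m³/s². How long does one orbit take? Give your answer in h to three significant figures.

T ≈ 1.69 h

r = 2440 + 303.0 = 2743.0 km = 2.7430×10⁶ m.
Kepler's third law: T = 2π√(r³/μ) = 2π√((2.743×10⁶)³ / 2.203×10¹³).
r³/μ = 9.368×10⁵ s², so T = 2π × 9.679×10² = 6.082×10³ s.
Converting: 6.082×10³ s ÷ 3600 = 1.689 h.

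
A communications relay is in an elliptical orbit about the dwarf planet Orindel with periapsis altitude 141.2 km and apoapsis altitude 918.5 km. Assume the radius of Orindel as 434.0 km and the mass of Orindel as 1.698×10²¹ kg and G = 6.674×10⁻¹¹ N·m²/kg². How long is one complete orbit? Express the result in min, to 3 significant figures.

μ = GM = 6.674×10⁻¹¹ × 1.698×10²¹ = 1.133×10¹¹ m³/s².
r_p = 434.0 + 141.2 = 575.20 km = 5.7520×10⁵ m.
r_a = 434.0 + 918.5 = 1352.5 km = 1.3525×10⁶ m.
Semi-major axis a = (r_p + r_a)/2 = (575.20 + 1352.5)/2 = 963.85 km = 9.638×10⁵ m.
By Kepler's third law T = 2π√(a³/μ) = 2π × 2.811×10³ = 1.766×10⁴ s.
= 294.4 min.

T ≈ 294 min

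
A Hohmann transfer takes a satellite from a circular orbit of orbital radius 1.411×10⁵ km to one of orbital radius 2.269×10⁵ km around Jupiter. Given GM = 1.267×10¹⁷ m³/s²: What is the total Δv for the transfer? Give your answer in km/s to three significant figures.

r₁ = 1.411×10⁵ km = 1.411×10⁸ m.
r₂ = 2.269×10⁵ km = 2.269×10⁸ m.
Transfer ellipse a_t = (r₁ + r₂)/2 = 1.840×10⁸ m.
At r₁: circular v_c1 = √(μ/r₁) = 29970 m/s; transfer-perijove v_p = √[μ(2/r₁ − 1/a_t)] = 33280 m/s.
Δv₁ = v_p − v_c1 = 3310 m/s.
At r₂: circular v_c2 = √(μ/r₂) = 23630 m/s; transfer-apojove v_a = √[μ(2/r₂ − 1/a_t)] = 20690 m/s.
Δv₂ = v_c2 − v_a = 2937 m/s.
Total Δv = Δv₁ + Δv₂ = 6248 m/s = 6.248 km/s.

Δv_total ≈ 6.25 km/s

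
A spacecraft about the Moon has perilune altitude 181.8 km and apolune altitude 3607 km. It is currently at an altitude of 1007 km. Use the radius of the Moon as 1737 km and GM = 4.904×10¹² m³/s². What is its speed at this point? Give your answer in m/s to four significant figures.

r_p = 1737 + 181.8 = 1918.8 km = 1.9188×10⁶ m.
r_a = 1737 + 3607 = 5344.0 km = 5.3440×10⁶ m.
r = 1737 + 1007 = 2744.0 km = 2.744×10⁶ m.
Semi-major axis a = (r_p + r_a)/2 = 3631.4 km = 3.631×10⁶ m.
Vis-viva: v² = μ(2/r − 1/a) = 4.904×10¹² × (7.289×10⁻⁷ − 2.754×10⁻⁷) = 2.224×10⁶ m²/s².
v = 1491 m/s.

v ≈ 1491 m/s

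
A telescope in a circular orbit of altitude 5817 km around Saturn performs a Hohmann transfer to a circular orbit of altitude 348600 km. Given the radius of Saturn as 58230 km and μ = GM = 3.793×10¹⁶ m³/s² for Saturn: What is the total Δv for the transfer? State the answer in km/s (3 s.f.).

r₁ = 58230 + 5817 = 64047 km = 6.4047×10⁷ m.
r₂ = 58230 + 348600 = 406830 km = 4.0683×10⁸ m.
Transfer ellipse a_t = (r₁ + r₂)/2 = 2.354×10⁸ m.
At r₁: circular v_c1 = √(μ/r₁) = 24340 m/s; transfer-perikrone v_p = √[μ(2/r₁ − 1/a_t)] = 31990 m/s.
Δv₁ = v_p − v_c1 = 7654 m/s.
At r₂: circular v_c2 = √(μ/r₂) = 9656 m/s; transfer-apokrone v_a = √[μ(2/r₂ − 1/a_t)] = 5036 m/s.
Δv₂ = v_c2 − v_a = 4620 m/s.
Total Δv = Δv₁ + Δv₂ = 12270 m/s = 12.27 km/s.

Δv_total ≈ 12.3 km/s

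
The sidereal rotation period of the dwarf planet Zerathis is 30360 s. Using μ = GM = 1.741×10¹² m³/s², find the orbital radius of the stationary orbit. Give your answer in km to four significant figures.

r_sync ≈ 3438 km

A synchronous orbit has period T, so by Kepler's third law a = (μT²/4π²)^(1/3).
μT²/4π² = 1.741×10¹² × (3.036×10⁴)² / 39.48 = 4.065×10¹⁹ m³.
a = 3.438×10⁶ m = 3438.3 km.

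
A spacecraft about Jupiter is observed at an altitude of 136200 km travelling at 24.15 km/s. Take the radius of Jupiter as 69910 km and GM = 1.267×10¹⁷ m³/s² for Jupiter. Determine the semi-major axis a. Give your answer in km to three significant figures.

r = 69910 + 136200 = 2.0611×10⁵ km = 2.061×10⁸ m.
Specific orbital energy ε = v²/2 − μ/r = (24150)²/2 − 1.267×10¹⁷/2.061×10⁸ = -3.231×10⁸ J/kg.
Since ε = −μ/(2a), a = −μ/(2ε) = 1.961×10⁸ m = 1.9606×10⁵ km.

a ≈ 1.96×10⁵ km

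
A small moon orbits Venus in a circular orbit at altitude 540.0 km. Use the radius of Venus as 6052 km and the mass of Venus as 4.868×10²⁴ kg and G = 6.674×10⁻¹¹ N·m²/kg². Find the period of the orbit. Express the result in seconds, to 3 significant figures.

T ≈ 5900 seconds

μ = GM = 6.674×10⁻¹¹ × 4.868×10²⁴ = 3.249×10¹⁴ m³/s².
r = 6052 + 540.0 = 6592.0 km = 6.5920×10⁶ m.
Kepler's third law: T = 2π√(r³/μ) = 2π√((6.592×10⁶)³ / 3.249×10¹⁴).
r³/μ = 8.817×10⁵ s², so T = 2π × 9.390×10² = 5.900×10³ s.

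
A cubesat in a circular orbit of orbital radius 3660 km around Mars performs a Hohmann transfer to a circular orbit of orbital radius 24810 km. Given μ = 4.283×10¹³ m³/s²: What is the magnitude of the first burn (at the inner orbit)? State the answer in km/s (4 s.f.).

Δv ≈ 1.095 km/s

r₁ = 3660 km = 3.660×10⁶ m.
r₂ = 24810 km = 2.481×10⁷ m.
Transfer ellipse a_t = (r₁ + r₂)/2 = 1.424×10⁷ m.
At r₁: circular v_c1 = √(μ/r₁) = 3421 m/s; transfer-periapsis v_p = √[μ(2/r₁ − 1/a_t)] = 4516 m/s.
Δv₁ = v_p − v_c1 = 1095 m/s.
= 1.095 km/s.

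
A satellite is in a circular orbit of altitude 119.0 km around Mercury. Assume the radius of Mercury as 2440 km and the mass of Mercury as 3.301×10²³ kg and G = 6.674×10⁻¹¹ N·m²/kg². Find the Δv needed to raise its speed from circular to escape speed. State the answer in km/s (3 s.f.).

Δv ≈ 1.22 km/s

μ = GM = 6.674×10⁻¹¹ × 3.301×10²³ = 2.203×10¹³ m³/s².
r = 2440 + 119.0 = 2559.0 km = 2.5590×10⁶ m.
Circular speed v_c = √(μ/r) = 2934 m/s.
Escape speed v_esc = √(2μ/r) = √2 × v_c = 4149 m/s.
Δv = v_esc − v_c = 1215 m/s = 1.215 km/s.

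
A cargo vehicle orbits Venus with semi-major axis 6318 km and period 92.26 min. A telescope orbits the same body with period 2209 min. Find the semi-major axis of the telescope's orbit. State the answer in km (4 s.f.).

Kepler's third law: a³ ∝ T², so a₂ = a₁ (T₂/T₁)^(2/3).
T₂/T₁ = 23.94, (T₂/T₁)^(2/3) = 8.307.
a₂ = 6318 × 8.307 = 52480 km.

a₂ ≈ 52480 km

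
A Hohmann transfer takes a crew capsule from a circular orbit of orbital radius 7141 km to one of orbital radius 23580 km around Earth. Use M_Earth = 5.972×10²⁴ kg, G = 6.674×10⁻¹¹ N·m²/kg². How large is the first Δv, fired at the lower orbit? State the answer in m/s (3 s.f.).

Δv ≈ 1790 m/s

μ = GM = 6.674×10⁻¹¹ × 5.972×10²⁴ = 3.986×10¹⁴ m³/s².
r₁ = 7141 km = 7.141×10⁶ m.
r₂ = 23580 km = 2.358×10⁷ m.
Transfer ellipse a_t = (r₁ + r₂)/2 = 1.536×10⁷ m.
At r₁: circular v_c1 = √(μ/r₁) = 7471 m/s; transfer-perigee v_p = √[μ(2/r₁ − 1/a_t)] = 9256 m/s.
Δv₁ = v_p − v_c1 = 1786 m/s.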